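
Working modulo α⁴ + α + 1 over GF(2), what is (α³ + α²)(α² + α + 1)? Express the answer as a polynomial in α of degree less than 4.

Multiply in GF(2)[α]: (α³ + α²)·(α² + α + 1) = α⁵ + α².
Reduce using α⁴ ≡ α + 1 (mod α⁴ + α + 1).
Reduced: α.

α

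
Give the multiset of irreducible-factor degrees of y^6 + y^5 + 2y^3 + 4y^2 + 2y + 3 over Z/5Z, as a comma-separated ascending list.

1, 2, 3

Write f(y) = y^6 + y^5 + 2y^3 + 4y^2 + 2y + 3.
Roots in Z/5Z: f(0) = 3; f(1) = 3; f(2) = 0 → root; f(3) = 1; f(4) = 3.
Linear factors from roots: (y + 3).
Complete factorization: f(y) = (y + 3)·(y^2 + y + 2)·(y^3 + 2y^2 + 2y + 3).
Factor degrees with multiplicity: 1 + 2 + 3 = 6.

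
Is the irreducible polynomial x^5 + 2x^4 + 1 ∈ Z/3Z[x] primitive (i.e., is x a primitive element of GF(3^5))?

Write f(x) = x^5 + 2x^4 + 1.
|GF(3^5)^×| = 3^5 − 1 = 242. Prime factorization: 242 = 2·11^2.
f is primitive ⇔ x has order 242 in GF(3)[x]/(f), i.e. x^(242/q) ≠ 1 for each prime q | 242.
x^(121) mod f = 2.
x^(22) mod f = 2x^2 + 2x + 1.
None equal 1, so x has full order 242; f is primitive.

Yes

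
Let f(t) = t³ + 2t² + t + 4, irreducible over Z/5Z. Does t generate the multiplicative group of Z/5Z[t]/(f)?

No

|GF(5^3)^×| = 5^3 − 1 = 124. Prime factorization: 124 = 2^2·31.
f is primitive ⇔ t has order 124 in GF(5)[t]/(f), i.e. t^(124/q) ≠ 1 for each prime q | 124.
t^(62) mod f = 1
t^(4) mod f = 3t² + 3t + 3.
Since t^(62) = 1, the order of t divides 62 < 124; not primitive.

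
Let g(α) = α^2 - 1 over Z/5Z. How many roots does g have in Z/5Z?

2

Evaluate at each of the 5 elements of Z/5Z:
g(0) = 4; g(1) = 0 → root; g(2) = 3; g(3) = 3; g(4) = 0 → root.
Roots: {1, 4}.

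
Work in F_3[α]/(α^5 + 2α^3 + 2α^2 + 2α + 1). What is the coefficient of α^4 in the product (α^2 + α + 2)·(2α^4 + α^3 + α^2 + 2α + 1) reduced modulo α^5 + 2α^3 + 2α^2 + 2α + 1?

2

Multiply in F_3[α]: (α^2 + α + 2)·(2α^4 + α^3 + α^2 + 2α + 1) = 2α^6 + 2α^3 + 2α^2 + 2α + 2.
Reduce using α^5 ≡ α^3 + α^2 + α + 2 (mod α^5 + 2α^3 + 2α^2 + 2α + 1).
Reduced: 2α^4 + α^3 + α^2 + 2.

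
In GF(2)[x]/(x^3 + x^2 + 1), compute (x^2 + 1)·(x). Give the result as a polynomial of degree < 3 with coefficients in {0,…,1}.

Multiply in GF(2)[x]: (x^2 + 1)·(x) = x^3 + x.
Reduce using x^3 ≡ x^2 + 1 (mod x^3 + x^2 + 1).
Reduced: x^2 + x + 1.

x^2 + x + 1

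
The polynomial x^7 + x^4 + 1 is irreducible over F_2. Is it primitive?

Write f(x) = x^7 + x^4 + 1.
|GF(2^7)^×| = 2^7 − 1 = 127. Prime factorization: 127 = 127.
f is primitive ⇔ x has order 127 in GF(2)[x]/(f), i.e. x^(127/q) ≠ 1 for each prime q | 127.
x^(1) mod f = x.
None equal 1, so x has full order 127; f is primitive.

Yes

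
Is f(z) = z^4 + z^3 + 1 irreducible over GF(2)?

Check for roots in GF(2): f(0) = 1; f(1) = 1.
No roots, so no linear factors.
Monic irreducibles of degree 2 over GF(2): z^2 + z + 1.
None of them divide f (all give nonzero remainder).
No irreducible factor of degree ≤ 2 exists, so f is irreducible over GF(2).

Yes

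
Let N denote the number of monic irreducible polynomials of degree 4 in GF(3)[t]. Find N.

18

x^(3^4) − x is the product of all monic irreducibles of degree dividing 4; Möbius inversion gives N = (1/4) Σ μ(4/d)·3^d.
Divisors of 4: 1, 2, 4; μ(4/d) for each: 0, -1, 1.
Σ = − 3^2 + 3^4 = 72.
N = 72/4 = 18.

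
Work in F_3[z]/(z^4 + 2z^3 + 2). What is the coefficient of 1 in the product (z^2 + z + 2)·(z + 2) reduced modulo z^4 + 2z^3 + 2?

Multiply in F_3[z]: (z^2 + z + 2)·(z + 2) = z^3 + z + 1.
Reduced: z^3 + z + 1.

1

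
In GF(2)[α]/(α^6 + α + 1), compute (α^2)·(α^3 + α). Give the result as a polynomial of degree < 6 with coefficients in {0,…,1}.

α^5 + α^3

Multiply in GF(2)[α]: (α^2)·(α^3 + α) = α^5 + α^3.
Reduced: α^5 + α^3.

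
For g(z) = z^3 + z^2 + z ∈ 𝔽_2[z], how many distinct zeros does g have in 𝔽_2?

1

Evaluate at each of the 2 elements of 𝔽_2:
g(0) = 0 → root; g(1) = 1.
Roots: {0}.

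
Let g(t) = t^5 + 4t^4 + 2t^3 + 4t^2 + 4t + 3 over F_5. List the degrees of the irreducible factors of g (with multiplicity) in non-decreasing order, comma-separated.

5

Roots in F_5: g(0) = 3; g(1) = 3; g(2) = 4; g(3) = 2; g(4) = 4.
Complete factorization: g(t) = (t^5 + 4t^4 + 2t^3 + 4t^2 + 4t + 3).
Factor degrees with multiplicity: 5 = 5.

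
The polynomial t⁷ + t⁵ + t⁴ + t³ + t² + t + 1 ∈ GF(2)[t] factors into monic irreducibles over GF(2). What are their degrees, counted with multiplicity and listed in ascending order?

7

Write g(t) = t⁷ + t⁵ + t⁴ + t³ + t² + t + 1.
Roots in GF(2): g(0) = 1; g(1) = 1.
Complete factorization: g(t) = (t⁷ + t⁵ + t⁴ + t³ + t² + t + 1).
Factor degrees with multiplicity: 7 = 7.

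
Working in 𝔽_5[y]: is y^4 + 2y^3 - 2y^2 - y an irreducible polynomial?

Write P(y) = y^4 + 2y^3 - 2y^2 - y.
Check for roots in 𝔽_5: P(0) = 0 → root; P(1) = 0 → root; P(2) = 2; P(3) = 4; P(4) = 3.
P(0) = 0, so (y) divides P(y); P is reducible.

No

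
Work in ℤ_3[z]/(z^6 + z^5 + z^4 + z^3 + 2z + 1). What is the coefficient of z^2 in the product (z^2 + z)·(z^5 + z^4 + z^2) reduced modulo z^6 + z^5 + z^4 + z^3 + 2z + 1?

1

Multiply in ℤ_3[z]: (z^2 + z)·(z^5 + z^4 + z^2) = z^7 + 2z^6 + z^5 + z^4 + z^3.
Reduce using z^6 ≡ 2z^5 + 2z^4 + 2z^3 + z + 2 (mod z^6 + z^5 + z^4 + z^3 + 2z + 1).
Reduced: 2z^5 + 2z^4 + z^2 + 2.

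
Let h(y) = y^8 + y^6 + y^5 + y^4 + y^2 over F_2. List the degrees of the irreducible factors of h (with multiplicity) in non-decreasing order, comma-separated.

1, 1, 2, 4

Roots in F_2: h(0) = 0 → root; h(1) = 1.
Linear factors from roots: (y).
Complete factorization: h(y) = (y)^2·(y^2 + y + 1)·(y^4 + y^3 + y^2 + y + 1).
Factor degrees with multiplicity: 1 + 1 + 2 + 4 = 8.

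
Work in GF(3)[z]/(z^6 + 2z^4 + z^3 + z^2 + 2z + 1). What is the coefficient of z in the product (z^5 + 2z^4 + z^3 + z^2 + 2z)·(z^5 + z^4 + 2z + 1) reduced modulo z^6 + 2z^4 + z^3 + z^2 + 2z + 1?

0

Multiply in GF(3)[z]: (z^5 + 2z^4 + z^3 + z^2 + 2z)·(z^5 + z^4 + 2z + 1) = z^10 + 2z^7 + 2z^6 + z^5 + z^4 + 2z^2 + 2z.
Reduce using z^6 ≡ z^4 + 2z^3 + 2z^2 + z + 2 (mod z^6 + 2z^4 + z^3 + z^2 + 2z + 1).
Reduced: 2z^5 + z^3 + 1.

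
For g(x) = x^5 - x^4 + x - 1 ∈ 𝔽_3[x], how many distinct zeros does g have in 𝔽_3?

1

Evaluate at each of the 3 elements of 𝔽_3:
g(0) = 2; g(1) = 0 → root; g(2) = 2.
Roots: {1}.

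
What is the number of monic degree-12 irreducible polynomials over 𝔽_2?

Gauss's count: N_{2}(12) = (1/12) Σ_{d|12} μ(12/d)·2^d.
Divisors of 12: 1, 2, 3, 4, 6, 12; μ(12/d) for each: 0, 1, 0, -1, -1, 1.
Σ = 2^2 − 2^4 − 2^6 + 2^12 = 4020.
N = 4020/12 = 335.

335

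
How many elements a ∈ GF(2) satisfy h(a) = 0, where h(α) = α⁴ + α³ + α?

1

Evaluate at each of the 2 elements of GF(2):
h(0) = 0 → root; h(1) = 1.
Roots: {0}.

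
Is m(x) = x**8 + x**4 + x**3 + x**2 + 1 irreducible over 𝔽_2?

Check for roots in 𝔽_2: m(0) = 1; m(1) = 1.
No roots, so no linear factors.
Monic irreducibles of degree 2 over GF(2): x**2 + x + 1.
None of them divide m (all give nonzero remainder).
Monic irreducibles of degree 3 over GF(2): x**3 + x + 1, x**3 + x**2 + 1.
None of them divide m (all give nonzero remainder).
Monic irreducibles of degree 4 over GF(2): x**4 + x + 1, x**4 + x**3 + 1, x**4 + x**3 + x**2 + x + 1.
None of them divide m (all give nonzero remainder).
No irreducible factor of degree ≤ 4 exists, so m is irreducible over GF(2).

Yes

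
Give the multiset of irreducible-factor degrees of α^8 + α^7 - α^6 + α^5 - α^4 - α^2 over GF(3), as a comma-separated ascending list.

Write h(α) = α^8 + α^7 - α^6 + α^5 - α^4 - α^2.
Roots in GF(3): h(0) = 0 → root; h(1) = 0 → root; h(2) = 2.
Linear factors from roots: (α), (α - 1).
Complete factorization: h(α) = (α - 1)·(α)^2·(α^2 + α - 1)·(α^3 + α^2 + α - 1).
Factor degrees with multiplicity: 1 + 1 + 1 + 2 + 3 = 8.

1, 1, 1, 2, 3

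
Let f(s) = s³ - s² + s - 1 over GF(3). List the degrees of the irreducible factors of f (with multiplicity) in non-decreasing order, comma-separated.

Roots in GF(3): f(0) = 2; f(1) = 0 → root; f(2) = 2.
Linear factors from roots: (s - 1).
Complete factorization: f(s) = (s - 1)·(s² + 1).
Factor degrees with multiplicity: 1 + 2 = 3.

1, 2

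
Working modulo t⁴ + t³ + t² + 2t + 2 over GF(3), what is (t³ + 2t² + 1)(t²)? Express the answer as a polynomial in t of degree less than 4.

t^3 + t^2 + 2t + 1

Multiply in GF(3)[t]: (t³ + 2t² + 1)·(t²) = t⁵ + 2t⁴ + t².
Reduce using t⁴ ≡ 2t³ + 2t² + t + 1 (mod t⁴ + t³ + t² + 2t + 2).
Reduced: t³ + t² + 2t + 1.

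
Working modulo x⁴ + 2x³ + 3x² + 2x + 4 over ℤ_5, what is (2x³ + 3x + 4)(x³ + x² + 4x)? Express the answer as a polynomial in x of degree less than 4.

Multiply in ℤ_5[x]: (2x³ + 3x + 4)·(x³ + x² + 4x) = 2x⁶ + 2x⁵ + x⁴ + 2x³ + x² + x.
Reduce using x⁴ ≡ 3x³ + 2x² + 3x + 1 (mod x⁴ + 2x³ + 3x² + 2x + 4).
Reduced: x³ + x + 4.

x^3 + x + 4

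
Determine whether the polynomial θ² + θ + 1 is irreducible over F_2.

Write f(θ) = θ² + θ + 1.
Check for roots in F_2: f(0) = 1; f(1) = 1.
No roots. A degree-2 polynomial over a field with no linear factor is irreducible.

Yes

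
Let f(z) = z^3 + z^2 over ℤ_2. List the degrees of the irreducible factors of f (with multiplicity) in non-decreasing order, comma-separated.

Roots in ℤ_2: f(0) = 0 → root; f(1) = 0 → root.
Linear factors from roots: (z), (z + 1).
Complete factorization: f(z) = (z + 1)·(z)^2.
Factor degrees with multiplicity: 1 + 1 + 1 = 3.

1, 1, 1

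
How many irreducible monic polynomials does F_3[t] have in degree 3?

8

The number of monic irreducibles of degree 3 over GF(3) is (1/3)·Σ_{d∣3} μ(3/d) 3^d.
Divisors of 3: 1, 3; μ(3/d) for each: -1, 1.
Σ = − 3^1 + 3^3 = 24.
N = 24/3 = 8.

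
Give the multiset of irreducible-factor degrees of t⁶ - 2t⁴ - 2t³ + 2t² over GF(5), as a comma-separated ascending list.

Write f(t) = t⁶ - 2t⁴ - 2t³ + 2t².
Roots in GF(5): f(0) = 0 → root; f(1) = 4; f(2) = 4; f(3) = 1; f(4) = 3.
Linear factors from roots: (t).
Complete factorization: f(t) = (t)^2·(t² + 2t - 1)·(t² - 2t - 2).
Factor degrees with multiplicity: 1 + 1 + 2 + 2 = 6.

1, 1, 2, 2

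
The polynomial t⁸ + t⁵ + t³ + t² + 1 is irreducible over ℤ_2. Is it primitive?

Write f(t) = t⁸ + t⁵ + t³ + t² + 1.
|GF(2^8)^×| = 2^8 − 1 = 255. Prime factorization: 255 = 3·5·17.
f is primitive ⇔ t has order 255 in GF(2)[t]/(f), i.e. t^(255/q) ≠ 1 for each prime q | 255.
t^(85) mod f = t⁷ + t⁵ + t⁴ + t³ + t² + t.
t^(51) mod f = t⁷ + t⁶ + t⁴ + t³ + t².
t^(15) mod f = t⁷ + t⁶ + t⁵ + t².
None equal 1, so t has full order 255; f is primitive.

Yes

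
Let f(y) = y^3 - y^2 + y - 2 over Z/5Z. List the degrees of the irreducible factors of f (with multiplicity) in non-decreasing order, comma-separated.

Roots in Z/5Z: f(0) = 3; f(1) = 4; f(2) = 4; f(3) = 4; f(4) = 0 → root.
Linear factors from roots: (y + 1).
Complete factorization: f(y) = (y + 1)·(y^2 - 2y - 2).
Factor degrees with multiplicity: 1 + 2 = 3.

1, 2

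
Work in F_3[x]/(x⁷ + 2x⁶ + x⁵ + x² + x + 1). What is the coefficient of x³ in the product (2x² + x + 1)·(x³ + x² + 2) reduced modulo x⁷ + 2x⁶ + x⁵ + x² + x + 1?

2

Multiply in F_3[x]: (2x² + x + 1)·(x³ + x² + 2) = 2x⁵ + 2x³ + 2x² + 2x + 2.
Reduced: 2x⁵ + 2x³ + 2x² + 2x + 2.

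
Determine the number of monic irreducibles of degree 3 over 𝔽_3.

x^(3^3) − x is the product of all monic irreducibles of degree dividing 3; Möbius inversion gives N = (1/3) Σ μ(3/d)·3^d.
Divisors of 3: 1, 3; μ(3/d) for each: -1, 1.
Σ = − 3^1 + 3^3 = 24.
N = 24/3 = 8.

8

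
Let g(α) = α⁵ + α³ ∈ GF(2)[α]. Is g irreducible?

Check for roots in GF(2): g(0) = 0 → root; g(1) = 0 → root.
g(0) = 0, so (α) divides g(α); g is reducible.

No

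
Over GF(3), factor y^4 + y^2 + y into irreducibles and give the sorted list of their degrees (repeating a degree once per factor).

1, 1, 2

Write g(y) = y^4 + y^2 + y.
Roots in GF(3): g(0) = 0 → root; g(1) = 0 → root; g(2) = 1.
Linear factors from roots: (y), (y + 2).
Complete factorization: g(y) = (y)·(y + 2)·(y^2 + y + 2).
Factor degrees with multiplicity: 1 + 1 + 2 = 4.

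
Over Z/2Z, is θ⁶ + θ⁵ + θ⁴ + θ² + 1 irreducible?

Yes

Write h(θ) = θ⁶ + θ⁵ + θ⁴ + θ² + 1.
Check for roots in Z/2Z: h(0) = 1; h(1) = 1.
No roots, so no linear factors.
Monic irreducibles of degree 2 over GF(2): θ² + θ + 1.
None of them divide h (all give nonzero remainder).
Monic irreducibles of degree 3 over GF(2): θ³ + θ + 1, θ³ + θ² + 1.
None of them divide h (all give nonzero remainder).
No irreducible factor of degree ≤ 3 exists, so h is irreducible over GF(2).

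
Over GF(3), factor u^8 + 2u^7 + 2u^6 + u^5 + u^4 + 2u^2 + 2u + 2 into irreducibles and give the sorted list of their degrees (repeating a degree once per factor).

1, 2, 2, 3

Write g(u) = u^8 + 2u^7 + 2u^6 + u^5 + u^4 + 2u^2 + 2u + 2.
Roots in GF(3): g(0) = 2; g(1) = 1; g(2) = 0 → root.
Linear factors from roots: (u + 1).
Complete factorization: g(u) = (u + 1)·(u^2 + 2u + 2)^2·(u^3 + 2u + 2).
Factor degrees with multiplicity: 1 + 2 + 2 + 3 = 8.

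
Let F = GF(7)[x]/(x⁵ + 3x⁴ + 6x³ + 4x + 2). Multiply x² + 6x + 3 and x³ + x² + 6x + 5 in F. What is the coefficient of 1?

Multiply in GF(7)[x]: (x² + 6x + 3)·(x³ + x² + 6x + 5) = x⁵ + x³ + 2x² + 6x + 1.
Reduce using x⁵ ≡ 4x⁴ + x³ + 3x + 5 (mod x⁵ + 3x⁴ + 6x³ + 4x + 2).
Reduced: 4x⁴ + 2x³ + 2x² + 2x + 6.

6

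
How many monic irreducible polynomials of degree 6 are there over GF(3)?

By the necklace-counting formula, N_3(6) = (1/6) Σ_{d|6} μ(6/d)·3^d.
Divisors of 6: 1, 2, 3, 6; μ(6/d) for each: 1, -1, -1, 1.
Σ = 3^1 − 3^2 − 3^3 + 3^6 = 696.
N = 696/6 = 116.

116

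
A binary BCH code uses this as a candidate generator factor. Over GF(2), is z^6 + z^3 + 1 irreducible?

Yes

Write P(z) = z^6 + z^3 + 1.
Check for roots in GF(2): P(0) = 1; P(1) = 1.
No roots, so no linear factors.
Monic irreducibles of degree 2 over GF(2): z^2 + z + 1.
None of them divide P (all give nonzero remainder).
Monic irreducibles of degree 3 over GF(2): z^3 + z + 1, z^3 + z^2 + 1.
None of them divide P (all give nonzero remainder).
No irreducible factor of degree ≤ 3 exists, so P is irreducible over GF(2).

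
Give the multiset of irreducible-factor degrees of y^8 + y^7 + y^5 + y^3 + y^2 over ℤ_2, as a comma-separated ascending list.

1, 1, 2, 2, 2

Write g(y) = y^8 + y^7 + y^5 + y^3 + y^2.
Roots in ℤ_2: g(0) = 0 → root; g(1) = 1.
Linear factors from roots: (y).
Complete factorization: g(y) = (y)^2·(y^2 + y + 1)^3.
Factor degrees with multiplicity: 1 + 1 + 2 + 2 + 2 = 8.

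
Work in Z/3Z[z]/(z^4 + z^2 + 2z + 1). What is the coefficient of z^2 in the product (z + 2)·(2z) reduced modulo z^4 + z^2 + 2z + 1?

2

Multiply in Z/3Z[z]: (z + 2)·(2z) = 2z^2 + z.
Reduced: 2z^2 + z.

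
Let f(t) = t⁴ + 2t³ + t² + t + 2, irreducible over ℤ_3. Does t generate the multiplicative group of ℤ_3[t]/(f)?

|GF(3^4)^×| = 3^4 − 1 = 80. Prime factorization: 80 = 2^4·5.
f is primitive ⇔ t has order 80 in GF(3)[t]/(f), i.e. t^(80/q) ≠ 1 for each prime q | 80.
t^(40) mod f = 2.
t^(16) mod f = t³ + 1.
None equal 1, so t has full order 80; f is primitive.

Yes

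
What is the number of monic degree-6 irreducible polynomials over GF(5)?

By the necklace-counting formula, N_5(6) = (1/6) Σ_{d|6} μ(6/d)·5^d.
Divisors of 6: 1, 2, 3, 6; μ(6/d) for each: 1, -1, -1, 1.
Σ = 5^1 − 5^2 − 5^3 + 5^6 = 15480.
N = 15480/6 = 2580.

2580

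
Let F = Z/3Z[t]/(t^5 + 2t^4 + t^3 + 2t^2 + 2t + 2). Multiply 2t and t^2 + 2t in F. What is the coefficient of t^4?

0

Multiply in Z/3Z[t]: (2t)·(t^2 + 2t) = 2t^3 + t^2.
Reduced: 2t^3 + t^2.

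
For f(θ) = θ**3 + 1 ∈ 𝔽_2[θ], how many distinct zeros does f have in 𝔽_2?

1

Evaluate at each of the 2 elements of 𝔽_2:
f(0) = 1; f(1) = 0 → root.
Roots: {1}.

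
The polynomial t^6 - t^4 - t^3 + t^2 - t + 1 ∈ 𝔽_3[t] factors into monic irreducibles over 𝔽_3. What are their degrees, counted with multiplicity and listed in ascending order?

Write h(t) = t^6 - t^4 - t^3 + t^2 - t + 1.
Roots in 𝔽_3: h(0) = 1; h(1) = 0 → root; h(2) = 1.
Linear factors from roots: (t - 1).
Complete factorization: h(t) = (t - 1)^2·(t^2 + t - 1)^2.
Factor degrees with multiplicity: 1 + 1 + 2 + 2 = 6.

1, 1, 2, 2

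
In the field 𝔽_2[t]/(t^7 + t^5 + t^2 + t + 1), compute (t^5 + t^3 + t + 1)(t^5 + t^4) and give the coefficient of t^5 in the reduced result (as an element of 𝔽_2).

1

Multiply in 𝔽_2[t]: (t^5 + t^3 + t + 1)·(t^5 + t^4) = t^10 + t^9 + t^8 + t^7 + t^6 + t^4.
Reduce using t^7 ≡ t^5 + t^2 + t + 1 (mod t^7 + t^5 + t^2 + t + 1).
Reduced: t^6 + t^5 + t^4 + t^2.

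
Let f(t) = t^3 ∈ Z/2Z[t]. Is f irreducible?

Check for roots in Z/2Z: f(0) = 0 → root; f(1) = 1.
f(0) = 0, so (t) divides f(t); f is reducible.

No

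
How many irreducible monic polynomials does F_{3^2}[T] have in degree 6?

The number of monic irreducibles of degree 6 over GF(9) is (1/6)·Σ_{d∣6} μ(6/d) 9^d.
Divisors of 6: 1, 2, 3, 6; μ(6/d) for each: 1, -1, -1, 1.
Σ = 9^1 − 9^2 − 9^3 + 9^6 = 530640.
N = 530640/6 = 88440.

88440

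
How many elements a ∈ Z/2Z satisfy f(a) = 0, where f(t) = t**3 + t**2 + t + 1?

1

Evaluate at each of the 2 elements of Z/2Z:
f(0) = 1; f(1) = 0 → root.
Roots: {1}.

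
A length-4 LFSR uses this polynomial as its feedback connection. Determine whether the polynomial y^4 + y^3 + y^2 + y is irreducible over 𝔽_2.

No

Write P(y) = y^4 + y^3 + y^2 + y.
Check for roots in 𝔽_2: P(0) = 0 → root; P(1) = 0 → root.
P(0) = 0, so (y) divides P(y); P is reducible.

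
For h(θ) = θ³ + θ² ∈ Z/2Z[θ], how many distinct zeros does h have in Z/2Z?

Evaluate at each of the 2 elements of Z/2Z:
h(0) = 0 → root; h(1) = 0 → root.
Roots: {0, 1}.

2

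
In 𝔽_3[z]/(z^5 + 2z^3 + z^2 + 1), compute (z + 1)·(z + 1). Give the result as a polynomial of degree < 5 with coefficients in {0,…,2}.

Multiply in 𝔽_3[z]: (z + 1)·(z + 1) = z^2 + 2z + 1.
Reduced: z^2 + 2z + 1.

z^2 + 2z + 1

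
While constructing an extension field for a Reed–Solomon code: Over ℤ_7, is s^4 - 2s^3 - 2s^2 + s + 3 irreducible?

Write f(s) = s^4 - 2s^3 - 2s^2 + s + 3.
Check for roots in ℤ_7: f(0) = 3; f(1) = 1; f(2) = 4; f(3) = 1; f(4) = 5; f(5) = 4; f(6) = 3.
No roots, so no linear factors.
Degree-2 irreducible divisors: test the 21 monic irreducibles of degree 2 over GF(7).
None of them divide f (all give nonzero remainder).
No irreducible factor of degree ≤ 2 exists, so f is irreducible over GF(7).

Yes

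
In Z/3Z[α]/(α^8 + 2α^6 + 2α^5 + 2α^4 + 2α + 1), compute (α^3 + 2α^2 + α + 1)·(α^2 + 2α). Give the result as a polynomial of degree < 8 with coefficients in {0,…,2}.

α^5 + α^4 + 2α^3 + 2α

Multiply in Z/3Z[α]: (α^3 + 2α^2 + α + 1)·(α^2 + 2α) = α^5 + α^4 + 2α^3 + 2α.
Reduced: α^5 + α^4 + 2α^3 + 2α.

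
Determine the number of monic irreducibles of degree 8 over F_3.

810

Gauss's count: N_{3}(8) = (1/8) Σ_{d|8} μ(8/d)·3^d.
Divisors of 8: 1, 2, 4, 8; μ(8/d) for each: 0, 0, -1, 1.
Σ = − 3^4 + 3^8 = 6480.
N = 6480/8 = 810.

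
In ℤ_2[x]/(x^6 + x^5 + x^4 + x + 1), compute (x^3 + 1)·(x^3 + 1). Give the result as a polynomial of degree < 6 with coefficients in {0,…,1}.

Multiply in ℤ_2[x]: (x^3 + 1)·(x^3 + 1) = x^6 + 1.
Reduce using x^6 ≡ x^5 + x^4 + x + 1 (mod x^6 + x^5 + x^4 + x + 1).
Reduced: x^5 + x^4 + x.

x^5 + x^4 + x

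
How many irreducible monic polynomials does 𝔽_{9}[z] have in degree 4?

1620

By the necklace-counting formula, N_9(4) = (1/4) Σ_{d|4} μ(4/d)·9^d.
Divisors of 4: 1, 2, 4; μ(4/d) for each: 0, -1, 1.
Σ = − 9^2 + 9^4 = 6480.
N = 6480/4 = 1620.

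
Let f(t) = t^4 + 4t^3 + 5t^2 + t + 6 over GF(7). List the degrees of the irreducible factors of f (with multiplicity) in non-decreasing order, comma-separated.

Linear factors from roots: (t + 3), (t + 1).
Complete factorization: f(t) = (t + 1)·(t + 3)·(t^2 + 2).
Factor degrees with multiplicity: 1 + 1 + 2 = 4.

1, 1, 2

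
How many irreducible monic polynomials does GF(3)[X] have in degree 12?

44220

x^(3^12) − x is the product of all monic irreducibles of degree dividing 12; Möbius inversion gives N = (1/12) Σ μ(12/d)·3^d.
Divisors of 12: 1, 2, 3, 4, 6, 12; μ(12/d) for each: 0, 1, 0, -1, -1, 1.
Σ = 3^2 − 3^4 − 3^6 + 3^12 = 530640.
N = 530640/12 = 44220.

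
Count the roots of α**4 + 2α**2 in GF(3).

3

Write g(α) = α**4 + 2α**2.
Evaluate at each of the 3 elements of GF(3):
g(0) = 0 → root; g(1) = 0 → root; g(2) = 0 → root.
Roots: {0, 1, 2}.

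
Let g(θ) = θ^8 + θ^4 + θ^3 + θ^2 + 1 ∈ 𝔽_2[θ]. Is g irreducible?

Yes

Check for roots in 𝔽_2: g(0) = 1; g(1) = 1.
No roots, so no linear factors.
Monic irreducibles of degree 2 over GF(2): θ^2 + θ + 1.
None of them divide g (all give nonzero remainder).
Monic irreducibles of degree 3 over GF(2): θ^3 + θ + 1, θ^3 + θ^2 + 1.
None of them divide g (all give nonzero remainder).
Monic irreducibles of degree 4 over GF(2): θ^4 + θ + 1, θ^4 + θ^3 + 1, θ^4 + θ^3 + θ^2 + θ + 1.
None of them divide g (all give nonzero remainder).
No irreducible factor of degree ≤ 4 exists, so g is irreducible over GF(2).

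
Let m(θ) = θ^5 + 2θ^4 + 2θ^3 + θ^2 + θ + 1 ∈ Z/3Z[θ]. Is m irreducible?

Check for roots in Z/3Z: m(0) = 1; m(1) = 2; m(2) = 0 → root.
m(2) = 0, so (θ − 2) divides m(θ); m is reducible.

No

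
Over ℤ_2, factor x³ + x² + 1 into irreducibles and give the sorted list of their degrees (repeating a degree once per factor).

3

Write h(x) = x³ + x² + 1.
Roots in ℤ_2: h(0) = 1; h(1) = 1.
Complete factorization: h(x) = (x³ + x² + 1).
Factor degrees with multiplicity: 3 = 3.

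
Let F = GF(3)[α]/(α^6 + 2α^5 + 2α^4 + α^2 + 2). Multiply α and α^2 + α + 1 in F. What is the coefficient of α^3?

1

Multiply in GF(3)[α]: (α)·(α^2 + α + 1) = α^3 + α^2 + α.
Reduced: α^3 + α^2 + α.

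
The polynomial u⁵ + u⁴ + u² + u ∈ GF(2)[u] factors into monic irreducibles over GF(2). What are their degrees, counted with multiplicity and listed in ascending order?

1, 1, 1, 2

Write h(u) = u⁵ + u⁴ + u² + u.
Roots in GF(2): h(0) = 0 → root; h(1) = 0 → root.
Linear factors from roots: (u), (u + 1).
Complete factorization: h(u) = (u)·(u + 1)^2·(u² + u + 1).
Factor degrees with multiplicity: 1 + 1 + 1 + 2 = 5.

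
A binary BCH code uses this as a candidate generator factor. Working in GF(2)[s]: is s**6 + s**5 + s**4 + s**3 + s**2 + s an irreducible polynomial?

Write h(s) = s**6 + s**5 + s**4 + s**3 + s**2 + s.
Check for roots in GF(2): h(0) = 0 → root; h(1) = 0 → root.
h(0) = 0, so (s) divides h(s); h is reducible.

No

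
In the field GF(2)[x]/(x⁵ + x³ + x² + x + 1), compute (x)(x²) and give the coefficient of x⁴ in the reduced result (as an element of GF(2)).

Multiply in GF(2)[x]: (x)·(x²) = x³.
Reduced: x³.

0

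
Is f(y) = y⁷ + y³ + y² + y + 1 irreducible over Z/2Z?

Check for roots in Z/2Z: f(0) = 1; f(1) = 1.
No roots, so no linear factors.
Monic irreducibles of degree 2 over GF(2): y² + y + 1.
None of them divide f (all give nonzero remainder).
Monic irreducibles of degree 3 over GF(2): y³ + y + 1, y³ + y² + 1.
None of them divide f (all give nonzero remainder).
No irreducible factor of degree ≤ 3 exists, so f is irreducible over GF(2).

Yes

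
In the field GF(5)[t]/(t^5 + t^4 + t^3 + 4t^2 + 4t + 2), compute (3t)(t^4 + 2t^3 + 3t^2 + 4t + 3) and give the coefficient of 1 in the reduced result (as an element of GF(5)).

Multiply in GF(5)[t]: (3t)·(t^4 + 2t^3 + 3t^2 + 4t + 3) = 3t^5 + t^4 + 4t^3 + 2t^2 + 4t.
Reduce using t^5 ≡ 4t^4 + 4t^3 + t^2 + t + 3 (mod t^5 + t^4 + t^3 + 4t^2 + 4t + 2).
Reduced: 3t^4 + t^3 + 2t + 4.

4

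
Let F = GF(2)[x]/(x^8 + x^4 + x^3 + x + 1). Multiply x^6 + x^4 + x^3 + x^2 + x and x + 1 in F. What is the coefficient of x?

1

Multiply in GF(2)[x]: (x^6 + x^4 + x^3 + x^2 + x)·(x + 1) = x^7 + x^6 + x^5 + x.
Reduced: x^7 + x^6 + x^5 + x.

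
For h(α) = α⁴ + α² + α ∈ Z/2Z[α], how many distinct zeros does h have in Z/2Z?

1

Evaluate at each of the 2 elements of Z/2Z:
h(0) = 0 → root; h(1) = 1.
Roots: {0}.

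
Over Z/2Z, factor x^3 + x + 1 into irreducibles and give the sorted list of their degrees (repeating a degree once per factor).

3

Write g(x) = x^3 + x + 1.
Roots in Z/2Z: g(0) = 1; g(1) = 1.
Complete factorization: g(x) = (x^3 + x + 1).
Factor degrees with multiplicity: 3 = 3.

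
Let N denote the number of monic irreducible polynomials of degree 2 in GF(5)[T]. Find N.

10

The number of monic irreducibles of degree 2 over GF(5) is (1/2)·Σ_{d∣2} μ(2/d) 5^d.
Divisors of 2: 1, 2; μ(2/d) for each: -1, 1.
Σ = − 5^1 + 5^2 = 20.
N = 20/2 = 10.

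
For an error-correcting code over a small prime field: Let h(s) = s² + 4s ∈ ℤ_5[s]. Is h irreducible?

No

Check for roots in ℤ_5: h(0) = 0 → root; h(1) = 0 → root; h(2) = 2; h(3) = 1; h(4) = 2.
h(0) = 0, so (s) divides h(s); h is reducible.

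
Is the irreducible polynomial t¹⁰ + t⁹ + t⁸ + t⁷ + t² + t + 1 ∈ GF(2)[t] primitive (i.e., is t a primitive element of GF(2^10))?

No

Write f(t) = t¹⁰ + t⁹ + t⁸ + t⁷ + t² + t + 1.
|GF(2^10)^×| = 2^10 − 1 = 1023. Prime factorization: 1023 = 3·11·31.
f is primitive ⇔ t has order 1023 in GF(2)[t]/(f), i.e. t^(1023/q) ≠ 1 for each prime q | 1023.
t^(341) mod f = 1
t^(93) mod f = t⁸ + 1.
t^(33) mod f = t⁹ + t⁷ + 1.
Since t^(341) = 1, the order of t divides 341 < 1023; not primitive.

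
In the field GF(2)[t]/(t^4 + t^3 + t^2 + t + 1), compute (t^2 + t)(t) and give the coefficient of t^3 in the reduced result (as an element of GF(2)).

Multiply in GF(2)[t]: (t^2 + t)·(t) = t^3 + t^2.
Reduced: t^3 + t^2.

1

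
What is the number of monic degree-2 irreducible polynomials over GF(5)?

10

By the necklace-counting formula, N_5(2) = (1/2) Σ_{d|2} μ(2/d)·5^d.
Divisors of 2: 1, 2; μ(2/d) for each: -1, 1.
Σ = − 5^1 + 5^2 = 20.
N = 20/2 = 10.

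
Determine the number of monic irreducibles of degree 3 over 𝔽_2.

2

By the necklace-counting formula, N_2(3) = (1/3) Σ_{d|3} μ(3/d)·2^d.
Divisors of 3: 1, 3; μ(3/d) for each: -1, 1.
Σ = − 2^1 + 2^3 = 6.
N = 6/3 = 2.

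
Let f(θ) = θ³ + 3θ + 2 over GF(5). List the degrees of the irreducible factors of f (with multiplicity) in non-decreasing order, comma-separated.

Roots in GF(5): f(0) = 2; f(1) = 1; f(2) = 1; f(3) = 3; f(4) = 3.
Complete factorization: f(θ) = (θ³ + 3θ + 2).
Factor degrees with multiplicity: 3 = 3.

3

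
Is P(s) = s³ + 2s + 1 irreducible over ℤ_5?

Check for roots in ℤ_5: P(0) = 1; P(1) = 4; P(2) = 3; P(3) = 4; P(4) = 3.
No roots. A degree-3 polynomial over a field with no linear factor is irreducible.

Yes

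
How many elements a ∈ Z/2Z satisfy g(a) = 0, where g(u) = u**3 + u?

2

Evaluate at each of the 2 elements of Z/2Z:
g(0) = 0 → root; g(1) = 0 → root.
Roots: {0, 1}.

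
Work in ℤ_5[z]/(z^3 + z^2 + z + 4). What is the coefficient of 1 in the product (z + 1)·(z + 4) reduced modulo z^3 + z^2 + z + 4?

Multiply in ℤ_5[z]: (z + 1)·(z + 4) = z^2 + 4.
Reduced: z^2 + 4.

4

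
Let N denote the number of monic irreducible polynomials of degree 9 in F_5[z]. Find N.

By the necklace-counting formula, N_5(9) = (1/9) Σ_{d|9} μ(9/d)·5^d.
Divisors of 9: 1, 3, 9; μ(9/d) for each: 0, -1, 1.
Σ = − 5^3 + 5^9 = 1953000.
N = 1953000/9 = 217000.

217000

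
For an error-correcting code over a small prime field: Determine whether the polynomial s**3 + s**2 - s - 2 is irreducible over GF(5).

Write m(s) = s**3 + s**2 - s - 2.
Check for roots in GF(5): m(0) = 3; m(1) = 4; m(2) = 3; m(3) = 1; m(4) = 4.
No roots. A degree-3 polynomial over a field with no linear factor is irreducible.

Yes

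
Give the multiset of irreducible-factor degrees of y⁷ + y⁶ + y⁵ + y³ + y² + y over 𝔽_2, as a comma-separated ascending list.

1, 1, 1, 1, 1, 2

Write g(y) = y⁷ + y⁶ + y⁵ + y³ + y² + y.
Roots in 𝔽_2: g(0) = 0 → root; g(1) = 0 → root.
Linear factors from roots: (y), (y + 1).
Complete factorization: g(y) = (y)·(y + 1)^4·(y² + y + 1).
Factor degrees with multiplicity: 1 + 1 + 1 + 1 + 1 + 2 = 7.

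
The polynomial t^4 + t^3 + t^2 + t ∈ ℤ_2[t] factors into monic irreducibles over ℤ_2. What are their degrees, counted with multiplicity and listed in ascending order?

1, 1, 1, 1

Write g(t) = t^4 + t^3 + t^2 + t.
Roots in ℤ_2: g(0) = 0 → root; g(1) = 0 → root.
Linear factors from roots: (t), (t + 1).
Complete factorization: g(t) = (t)·(t + 1)^3.
Factor degrees with multiplicity: 1 + 1 + 1 + 1 = 4.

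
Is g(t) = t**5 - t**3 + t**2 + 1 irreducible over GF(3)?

Check for roots in GF(3): g(0) = 1; g(1) = 2; g(2) = 2.
No roots, so no linear factors.
Monic irreducibles of degree 2 over GF(3): t**2 + 1, t**2 + t - 1, t**2 - t - 1.
None of them divide g (all give nonzero remainder).
No irreducible factor of degree ≤ 2 exists, so g is irreducible over GF(3).

Yes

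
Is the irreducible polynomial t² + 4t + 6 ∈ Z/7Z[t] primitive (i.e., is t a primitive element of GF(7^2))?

Write f(t) = t² + 4t + 6.
|GF(7^2)^×| = 7^2 − 1 = 48. Prime factorization: 48 = 2^4·3.
f is primitive ⇔ t has order 48 in GF(7)[t]/(f), i.e. t^(48/q) ≠ 1 for each prime q | 48.
t^(24) mod f = 6.
t^(16) mod f = 1
Since t^(16) = 1, the order of t divides 16 < 48; not primitive.

No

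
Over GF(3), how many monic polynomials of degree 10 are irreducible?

Gauss's count: N_{3}(10) = (1/10) Σ_{d|10} μ(10/d)·3^d.
Divisors of 10: 1, 2, 5, 10; μ(10/d) for each: 1, -1, -1, 1.
Σ = 3^1 − 3^2 − 3^5 + 3^10 = 58800.
N = 58800/10 = 5880.

5880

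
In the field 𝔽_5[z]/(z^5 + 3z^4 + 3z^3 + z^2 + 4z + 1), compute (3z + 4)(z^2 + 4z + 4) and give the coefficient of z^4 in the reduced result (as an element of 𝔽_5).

0

Multiply in 𝔽_5[z]: (3z + 4)·(z^2 + 4z + 4) = 3z^3 + z^2 + 3z + 1.
Reduced: 3z^3 + z^2 + 3z + 1.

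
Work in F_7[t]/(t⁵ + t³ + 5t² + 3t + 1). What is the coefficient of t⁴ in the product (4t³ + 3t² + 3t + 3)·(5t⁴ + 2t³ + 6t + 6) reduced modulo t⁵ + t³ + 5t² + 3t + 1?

Multiply in F_7[t]: (4t³ + 3t² + 3t + 3)·(5t⁴ + 2t³ + 6t + 6) = 6t⁷ + 2t⁶ + 3t⁴ + 6t³ + t² + t + 4.
Reduce using t⁵ ≡ 6t³ + 2t² + 4t + 6 (mod t⁵ + t³ + 5t² + 3t + 1).
Reduced: 6t⁴ + 5t³ + 5t² + 3t + 3.

6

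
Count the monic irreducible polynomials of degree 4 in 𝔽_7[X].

The number of monic irreducibles of degree 4 over GF(7) is (1/4)·Σ_{d∣4} μ(4/d) 7^d.
Divisors of 4: 1, 2, 4; μ(4/d) for each: 0, -1, 1.
Σ = − 7^2 + 7^4 = 2352.
N = 2352/4 = 588.

588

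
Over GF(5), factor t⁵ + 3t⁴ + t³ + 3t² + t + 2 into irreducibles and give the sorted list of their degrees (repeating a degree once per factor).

1, 1, 1, 2

Write g(t) = t⁵ + 3t⁴ + t³ + 3t² + t + 2.
Roots in GF(5): g(0) = 2; g(1) = 1; g(2) = 4; g(3) = 0 → root; g(4) = 0 → root.
Linear factors from roots: (t + 2), (t + 1).
Complete factorization: g(t) = (t + 1)·(t + 2)^2·(t² + 3t + 3).
Factor degrees with multiplicity: 1 + 1 + 1 + 2 = 5.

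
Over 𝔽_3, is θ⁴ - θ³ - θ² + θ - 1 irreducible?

Yes

Write g(θ) = θ⁴ - θ³ - θ² + θ - 1.
Check for roots in 𝔽_3: g(0) = 2; g(1) = 2; g(2) = 2.
No roots, so no linear factors.
Monic irreducibles of degree 2 over GF(3): θ² + 1, θ² + θ - 1, θ² - θ - 1.
None of them divide g (all give nonzero remainder).
No irreducible factor of degree ≤ 2 exists, so g is irreducible over GF(3).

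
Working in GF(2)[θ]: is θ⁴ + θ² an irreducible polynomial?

Write g(θ) = θ⁴ + θ².
Check for roots in GF(2): g(0) = 0 → root; g(1) = 0 → root.
g(0) = 0, so (θ) divides g(θ); g is reducible.

No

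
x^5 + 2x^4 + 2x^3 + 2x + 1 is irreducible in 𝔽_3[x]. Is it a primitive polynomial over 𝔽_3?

Write f(x) = x^5 + 2x^4 + 2x^3 + 2x + 1.
|GF(3^5)^×| = 3^5 − 1 = 242. Prime factorization: 242 = 2·11^2.
f is primitive ⇔ x has order 242 in GF(3)[x]/(f), i.e. x^(242/q) ≠ 1 for each prime q | 242.
x^(121) mod f = 2.
x^(22) mod f = x^4 + x.
None equal 1, so x has full order 242; f is primitive.

Yes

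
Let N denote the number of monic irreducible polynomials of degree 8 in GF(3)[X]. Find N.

Gauss's count: N_{3}(8) = (1/8) Σ_{d|8} μ(8/d)·3^d.
Divisors of 8: 1, 2, 4, 8; μ(8/d) for each: 0, 0, -1, 1.
Σ = − 3^4 + 3^8 = 6480.
N = 6480/8 = 810.

810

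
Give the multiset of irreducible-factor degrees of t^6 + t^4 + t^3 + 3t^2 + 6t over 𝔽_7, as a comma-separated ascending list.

1, 1, 1, 1, 1, 1

Write f(t) = t^6 + t^4 + t^3 + 3t^2 + 6t.
Linear factors from roots: (t), (t + 5), (t + 4).
Complete factorization: f(t) = (t)·(t + 5)·(t + 4)^4.
Factor degrees with multiplicity: 1 + 1 + 1 + 1 + 1 + 1 = 6.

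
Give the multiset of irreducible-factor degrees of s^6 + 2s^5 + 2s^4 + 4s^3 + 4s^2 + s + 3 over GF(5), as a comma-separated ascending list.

Write g(s) = s^6 + 2s^5 + 2s^4 + 4s^3 + 4s^2 + s + 3.
Roots in GF(5): g(0) = 3; g(1) = 2; g(2) = 3; g(3) = 2; g(4) = 3.
Complete factorization: g(s) = (s^6 + 2s^5 + 2s^4 + 4s^3 + 4s^2 + s + 3).
Factor degrees with multiplicity: 6 = 6.

6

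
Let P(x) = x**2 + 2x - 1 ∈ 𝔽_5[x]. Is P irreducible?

Yes

Check for roots in 𝔽_5: P(0) = 4; P(1) = 2; P(2) = 2; P(3) = 4; P(4) = 3.
No roots. A degree-2 polynomial over a field with no linear factor is irreducible.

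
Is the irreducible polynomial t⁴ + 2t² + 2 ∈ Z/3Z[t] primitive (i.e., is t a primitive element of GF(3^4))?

Write f(t) = t⁴ + 2t² + 2.
|GF(3^4)^×| = 3^4 − 1 = 80. Prime factorization: 80 = 2^4·5.
f is primitive ⇔ t has order 80 in GF(3)[t]/(f), i.e. t^(80/q) ≠ 1 for each prime q | 80.
t^(40) mod f = 2.
t^(16) mod f = 1
Since t^(16) = 1, the order of t divides 16 < 80; not primitive.

No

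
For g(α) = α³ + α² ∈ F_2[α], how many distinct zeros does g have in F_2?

Evaluate at each of the 2 elements of F_2:
g(0) = 0 → root; g(1) = 0 → root.
Roots: {0, 1}.

2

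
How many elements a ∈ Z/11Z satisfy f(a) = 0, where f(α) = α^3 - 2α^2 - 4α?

Evaluate at each of the 11 elements of Z/11Z:
f(0) = 0 → root; f(1) = 6; f(2) = 3; f(3) = 8; f(4) = 5; f(5) = 0 → root; f(6) = 10; f(7) = 8; f(8) = 0 → root; f(9) = 3; f(10) = 1.
Roots: {0, 5, 8}.

3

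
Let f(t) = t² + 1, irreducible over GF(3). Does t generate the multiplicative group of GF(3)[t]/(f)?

No

|GF(3^2)^×| = 3^2 − 1 = 8. Prime factorization: 8 = 2^3.
f is primitive ⇔ t has order 8 in GF(3)[t]/(f), i.e. t^(8/q) ≠ 1 for each prime q | 8.
t^(4) mod f = 1
Since t^(4) = 1, the order of t divides 4 < 8; not primitive.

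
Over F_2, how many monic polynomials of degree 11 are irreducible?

186

By the necklace-counting formula, N_2(11) = (1/11) Σ_{d|11} μ(11/d)·2^d.
Divisors of 11: 1, 11; μ(11/d) for each: -1, 1.
Σ = − 2^1 + 2^11 = 2046.
N = 2046/11 = 186.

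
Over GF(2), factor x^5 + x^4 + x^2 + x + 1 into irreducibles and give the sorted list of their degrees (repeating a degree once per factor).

5

Write f(x) = x^5 + x^4 + x^2 + x + 1.
Roots in GF(2): f(0) = 1; f(1) = 1.
Complete factorization: f(x) = (x^5 + x^4 + x^2 + x + 1).
Factor degrees with multiplicity: 5 = 5.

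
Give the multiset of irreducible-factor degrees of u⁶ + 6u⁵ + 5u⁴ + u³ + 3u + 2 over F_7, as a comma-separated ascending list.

Write g(u) = u⁶ + 6u⁵ + 5u⁴ + u³ + 3u + 2.
Complete factorization: g(u) = (u⁶ + 6u⁵ + 5u⁴ + u³ + 3u + 2).
Factor degrees with multiplicity: 6 = 6.

6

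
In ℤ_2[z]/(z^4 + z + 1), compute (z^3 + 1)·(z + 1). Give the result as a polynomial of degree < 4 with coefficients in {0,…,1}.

Multiply in ℤ_2[z]: (z^3 + 1)·(z + 1) = z^4 + z^3 + z + 1.
Reduce using z^4 ≡ z + 1 (mod z^4 + z + 1).
Reduced: z^3.

z^3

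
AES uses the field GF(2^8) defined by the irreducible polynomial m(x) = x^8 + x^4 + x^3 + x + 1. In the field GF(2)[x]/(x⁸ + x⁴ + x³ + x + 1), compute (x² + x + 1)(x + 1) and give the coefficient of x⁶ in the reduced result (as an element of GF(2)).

0

Multiply in GF(2)[x]: (x² + x + 1)·(x + 1) = x³ + 1.
Reduced: x³ + 1.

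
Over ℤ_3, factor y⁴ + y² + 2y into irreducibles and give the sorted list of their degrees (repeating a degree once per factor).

1, 1, 2

Write g(y) = y⁴ + y² + 2y.
Roots in ℤ_3: g(0) = 0 → root; g(1) = 1; g(2) = 0 → root.
Linear factors from roots: (y), (y + 1).
Complete factorization: g(y) = (y)·(y + 1)·(y² + 2y + 2).
Factor degrees with multiplicity: 1 + 1 + 2 = 4.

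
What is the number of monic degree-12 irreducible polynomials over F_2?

By the necklace-counting formula, N_2(12) = (1/12) Σ_{d|12} μ(12/d)·2^d.
Divisors of 12: 1, 2, 3, 4, 6, 12; μ(12/d) for each: 0, 1, 0, -1, -1, 1.
Σ = 2^2 − 2^4 − 2^6 + 2^12 = 4020.
N = 4020/12 = 335.

335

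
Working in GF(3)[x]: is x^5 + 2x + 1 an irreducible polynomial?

Yes

Write m(x) = x^5 + 2x + 1.
Check for roots in GF(3): m(0) = 1; m(1) = 1; m(2) = 1.
No roots, so no linear factors.
Monic irreducibles of degree 2 over GF(3): x^2 + 1, x^2 + x + 2, x^2 + 2x + 2.
None of them divide m (all give nonzero remainder).
No irreducible factor of degree ≤ 2 exists, so m is irreducible over GF(3).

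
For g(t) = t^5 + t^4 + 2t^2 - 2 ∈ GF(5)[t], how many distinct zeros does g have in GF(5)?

2

Evaluate at each of the 5 elements of GF(5):
g(0) = 3; g(1) = 2; g(2) = 4; g(3) = 0 → root; g(4) = 0 → root.
Roots: {3, 4}.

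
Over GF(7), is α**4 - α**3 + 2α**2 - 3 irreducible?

Write P(α) = α**4 - α**3 + 2α**2 - 3.
Check for roots in GF(7): P(0) = 4; P(1) = 6; P(2) = 6; P(3) = 6; P(4) = 4; P(5) = 1; P(6) = 1.
No roots, so no linear factors.
Degree-2 irreducible divisors: test the 21 monic irreducibles of degree 2 over GF(7).
None of them divide P (all give nonzero remainder).
No irreducible factor of degree ≤ 2 exists, so P is irreducible over GF(7).

Yes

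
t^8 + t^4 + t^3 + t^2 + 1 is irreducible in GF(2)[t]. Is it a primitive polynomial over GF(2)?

Write f(t) = t^8 + t^4 + t^3 + t^2 + 1.
|GF(2^8)^×| = 2^8 − 1 = 255. Prime factorization: 255 = 3·5·17.
f is primitive ⇔ t has order 255 in GF(2)[t]/(f), i.e. t^(255/q) ≠ 1 for each prime q | 255.
t^(85) mod f = t^7 + t^6 + t^4 + t^2 + t.
t^(51) mod f = t^3 + t.
t^(15) mod f = t^5 + t^2 + t.
None equal 1, so t has full order 255; f is primitive.

Yes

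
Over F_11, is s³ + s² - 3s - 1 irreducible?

Yes

Write P(s) = s³ + s² - 3s - 1.
Check each element of F_11 for a root: P(0)=10, P(1)=9, P(2)=5, P(3)=4, P(4)=1, P(5)=2, P(6)=2, P(7)=7, P(8)=1, P(9)=1, P(10)=2.
No roots. A degree-3 polynomial over a field with no linear factor is irreducible.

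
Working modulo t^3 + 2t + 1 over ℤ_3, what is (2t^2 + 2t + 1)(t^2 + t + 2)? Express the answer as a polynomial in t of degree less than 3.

t + 1

Multiply in ℤ_3[t]: (2t^2 + 2t + 1)·(t^2 + t + 2) = 2t^4 + t^3 + t^2 + 2t + 2.
Reduce using t^3 ≡ t + 2 (mod t^3 + 2t + 1).
Reduced: t + 1.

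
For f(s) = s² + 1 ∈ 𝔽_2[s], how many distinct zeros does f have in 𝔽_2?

Evaluate at each of the 2 elements of 𝔽_2:
f(0) = 1; f(1) = 0 → root.
Roots: {1}.

1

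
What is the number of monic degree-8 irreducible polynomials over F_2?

By the necklace-counting formula, N_2(8) = (1/8) Σ_{d|8} μ(8/d)·2^d.
Divisors of 8: 1, 2, 4, 8; μ(8/d) for each: 0, 0, -1, 1.
Σ = − 2^4 + 2^8 = 240.
N = 240/8 = 30.

30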